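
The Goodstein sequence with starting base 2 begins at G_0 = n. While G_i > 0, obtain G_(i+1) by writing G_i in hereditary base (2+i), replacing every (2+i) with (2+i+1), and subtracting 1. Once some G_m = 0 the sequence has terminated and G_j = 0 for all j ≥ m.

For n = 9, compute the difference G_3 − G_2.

8819

step 0: 9 = 2^(2 + 1) + 1; sub 3 for 2: 3^(3 + 1) + 1; = 82; G_1 = 82−1 = 81
step 1: 81 = 3^(3 + 1); sub 4 for 3: 4^(4 + 1); = 1024; G_2 = 1024−1 = 1023
step 2: 1023 = 3·4^4 + 3·4^3 + 3·4^2 + 3·4 + 3; sub 5 for 4: 3·5^5 + 3·5^3 + 3·5^2 + 3·5 + 3; = 9843; G_3 = 9843−1 = 9842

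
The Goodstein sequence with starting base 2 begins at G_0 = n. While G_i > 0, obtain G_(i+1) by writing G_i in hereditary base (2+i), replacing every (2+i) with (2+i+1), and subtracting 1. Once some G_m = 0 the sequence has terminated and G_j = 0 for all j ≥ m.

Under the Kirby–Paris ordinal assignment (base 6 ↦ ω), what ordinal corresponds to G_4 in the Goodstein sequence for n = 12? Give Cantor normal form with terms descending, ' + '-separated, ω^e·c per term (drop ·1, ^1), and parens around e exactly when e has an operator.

12 —HB2→ 2^(2 + 1) + 2^2 —bump→ 3^(3 + 1) + 3^3 = 108 —(−1)→ 107
107 —HB3→ 3^(3 + 1) + 2·3^2 + 2·3 + 2 —bump→ 4^(4 + 1) + 2·4^2 + 2·4 + 2 = 1066 —(−1)→ 1065
1065 —HB4→ 4^(4 + 1) + 2·4^2 + 2·4 + 1 —bump→ 5^(5 + 1) + 2·5^2 + 2·5 + 1 = 15686 —(−1)→ 15685
15685 —HB5→ 5^(5 + 1) + 2·5^2 + 2·5 —bump→ 6^(6 + 1) + 2·6^2 + 2·6 = 280020 —(−1)→ 280019
280019 —HB6→ 6^(6 + 1) + 2·6^2 + 6 + 5 —bump→ 7^(7 + 1) + 2·7^2 + 7 + 5 = 5764911 —(−1)→ 5764910

ω^(ω + 1) + ω^2·2 + ω + 5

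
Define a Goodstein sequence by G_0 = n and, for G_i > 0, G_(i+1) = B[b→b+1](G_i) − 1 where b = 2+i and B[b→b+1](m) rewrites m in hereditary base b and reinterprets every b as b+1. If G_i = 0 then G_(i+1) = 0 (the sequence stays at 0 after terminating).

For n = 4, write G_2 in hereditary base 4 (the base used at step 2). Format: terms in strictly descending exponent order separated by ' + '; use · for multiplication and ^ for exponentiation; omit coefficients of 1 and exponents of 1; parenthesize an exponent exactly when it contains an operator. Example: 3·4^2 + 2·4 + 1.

G_0 = 4. HB_2(4) = 2^2. Bump = 27. G_1 = 26.
G_1 = 26. HB_3(26) = 2·3^2 + 2·3 + 2. Bump = 42. G_2 = 41.
G_2 = 41. HB_4(41) = 2·4^2 + 2·4 + 1. Bump = 61. G_3 = 60.

2·4^2 + 2·4 + 1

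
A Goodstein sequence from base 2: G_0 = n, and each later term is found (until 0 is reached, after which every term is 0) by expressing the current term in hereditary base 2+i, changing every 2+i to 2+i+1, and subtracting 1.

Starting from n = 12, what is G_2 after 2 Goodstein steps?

step 0: 12 = 2^(2 + 1) + 2^2; sub 3 for 2: 3^(3 + 1) + 3^3; = 108; G_1 = 108−1 = 107
step 1: 107 = 3^(3 + 1) + 2·3^2 + 2·3 + 2; sub 4 for 3: 4^(4 + 1) + 2·4^2 + 2·4 + 2; = 1066; G_2 = 1066−1 = 1065
step 2: 1065 = 4^(4 + 1) + 2·4^2 + 2·4 + 1; sub 5 for 4: 5^(5 + 1) + 2·5^2 + 2·5 + 1; = 15686; G_3 = 15686−1 = 15685

1065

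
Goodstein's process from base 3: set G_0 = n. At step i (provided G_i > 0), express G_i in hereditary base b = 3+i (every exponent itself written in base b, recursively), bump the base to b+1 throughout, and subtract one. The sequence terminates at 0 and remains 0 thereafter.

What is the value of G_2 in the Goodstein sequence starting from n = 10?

24

G_0 = 10. HB_3(10) = 3^2 + 1. Bump = 17. G_1 = 16.
G_1 = 16. HB_4(16) = 4^2. Bump = 25. G_2 = 24.
G_2 = 24. HB_5(24) = 4·5 + 4. Bump = 28. G_3 = 27.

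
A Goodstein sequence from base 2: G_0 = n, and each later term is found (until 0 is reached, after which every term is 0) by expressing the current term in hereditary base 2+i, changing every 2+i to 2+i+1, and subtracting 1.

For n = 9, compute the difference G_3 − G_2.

8819

i=0: 9 = 2^(2 + 1) + 1 (b=2); 2→3: 3^(3 + 1) + 1 = 82; 82−1 = 81
i=1: 81 = 3^(3 + 1) (b=3); 3→4: 4^(4 + 1) = 1024; 1024−1 = 1023
i=2: 1023 = 3·4^4 + 3·4^3 + 3·4^2 + 3·4 + 3 (b=4); 4→5: 3·5^5 + 3·5^3 + 3·5^2 + 3·5 + 3 = 9843; 9843−1 = 9842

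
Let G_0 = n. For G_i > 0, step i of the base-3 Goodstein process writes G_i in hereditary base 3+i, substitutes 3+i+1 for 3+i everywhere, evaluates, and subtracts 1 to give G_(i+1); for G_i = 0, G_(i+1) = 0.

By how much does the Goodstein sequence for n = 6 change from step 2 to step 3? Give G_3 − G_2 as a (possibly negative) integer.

(0) 6|_3 = 2·3 ↦ 2·4|_4 = 8 ⇒ 7
(1) 7|_4 = 4 + 3 ↦ 5 + 3|_5 = 8 ⇒ 7
(2) 7|_5 = 5 + 2 ↦ 6 + 2|_6 = 8 ⇒ 7

0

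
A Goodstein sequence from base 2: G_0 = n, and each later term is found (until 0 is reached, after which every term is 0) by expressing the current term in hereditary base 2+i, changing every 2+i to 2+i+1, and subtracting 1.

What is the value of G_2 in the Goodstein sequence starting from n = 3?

3 —HB2→ 2 + 1 —bump→ 3 + 1 = 4 —(−1)→ 3
3 —HB3→ 3 —bump→ 4 = 4 —(−1)→ 3
3 —HB4→ 3 —bump→ 3 = 3 —(−1)→ 2

3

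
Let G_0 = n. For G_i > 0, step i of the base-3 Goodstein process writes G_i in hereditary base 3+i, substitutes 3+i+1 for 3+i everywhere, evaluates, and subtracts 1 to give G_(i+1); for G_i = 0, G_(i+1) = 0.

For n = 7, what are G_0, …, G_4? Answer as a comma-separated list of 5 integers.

7, 8, 9, 9, 9

(0) 7|_3 = 2·3 + 1 ↦ 2·4 + 1|_4 = 9 ⇒ 8
(1) 8|_4 = 2·4 ↦ 2·5|_5 = 10 ⇒ 9
(2) 9|_5 = 5 + 4 ↦ 6 + 4|_6 = 10 ⇒ 9
(3) 9|_6 = 6 + 3 ↦ 7 + 3|_7 = 10 ⇒ 9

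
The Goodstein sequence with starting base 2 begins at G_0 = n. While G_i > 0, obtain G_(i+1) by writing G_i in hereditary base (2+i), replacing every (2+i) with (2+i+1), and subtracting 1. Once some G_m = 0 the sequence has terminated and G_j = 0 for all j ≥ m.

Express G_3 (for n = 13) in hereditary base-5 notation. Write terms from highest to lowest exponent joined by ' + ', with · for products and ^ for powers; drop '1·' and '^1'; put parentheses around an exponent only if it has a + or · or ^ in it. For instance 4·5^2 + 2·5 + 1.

13 —HB2→ 2^(2 + 1) + 2^2 + 1 —bump→ 3^(3 + 1) + 3^3 + 1 = 109 —(−1)→ 108
108 —HB3→ 3^(3 + 1) + 3^3 —bump→ 4^(4 + 1) + 4^4 = 1280 —(−1)→ 1279
1279 —HB4→ 4^(4 + 1) + 3·4^3 + 3·4^2 + 3·4 + 3 —bump→ 5^(5 + 1) + 3·5^3 + 3·5^2 + 3·5 + 3 = 16093 —(−1)→ 16092
16092 —HB5→ 5^(5 + 1) + 3·5^3 + 3·5^2 + 3·5 + 2 —bump→ 6^(6 + 1) + 3·6^3 + 3·6^2 + 3·6 + 2 = 280712 —(−1)→ 280711

5^(5 + 1) + 3·5^3 + 3·5^2 + 3·5 + 2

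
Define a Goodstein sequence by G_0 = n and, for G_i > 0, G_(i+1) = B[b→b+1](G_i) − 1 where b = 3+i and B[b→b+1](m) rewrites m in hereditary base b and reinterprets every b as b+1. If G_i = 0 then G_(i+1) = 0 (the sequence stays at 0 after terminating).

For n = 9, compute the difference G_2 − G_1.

2

base 3: 9 = 3^2; at 4: 4^2 = 16; next = 15
base 4: 15 = 3·4 + 3; at 5: 3·5 + 3 = 18; next = 17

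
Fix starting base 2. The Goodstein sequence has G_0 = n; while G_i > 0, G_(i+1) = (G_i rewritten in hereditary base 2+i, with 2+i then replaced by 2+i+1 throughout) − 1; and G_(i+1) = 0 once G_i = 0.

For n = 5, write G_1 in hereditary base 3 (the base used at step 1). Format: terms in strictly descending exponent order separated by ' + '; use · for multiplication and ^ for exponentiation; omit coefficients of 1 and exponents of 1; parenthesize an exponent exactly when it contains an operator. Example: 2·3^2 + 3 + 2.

5 —HB2→ 2^2 + 1 —bump→ 3^3 + 1 = 28 —(−1)→ 27
27 —HB3→ 3^3 —bump→ 4^4 = 256 —(−1)→ 255

3^3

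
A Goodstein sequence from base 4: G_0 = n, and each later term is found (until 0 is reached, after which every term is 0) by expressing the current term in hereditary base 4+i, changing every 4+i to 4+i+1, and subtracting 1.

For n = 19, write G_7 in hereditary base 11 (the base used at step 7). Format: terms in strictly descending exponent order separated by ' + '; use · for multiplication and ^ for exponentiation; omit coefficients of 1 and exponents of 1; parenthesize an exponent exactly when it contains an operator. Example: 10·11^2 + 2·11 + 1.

[0] 19 ≡ 4^2 + 3 (base 4). Lift 5: 28. −1: 27.
[1] 27 ≡ 5^2 + 2 (base 5). Lift 6: 38. −1: 37.
[2] 37 ≡ 6^2 + 1 (base 6). Lift 7: 50. −1: 49.
[3] 49 ≡ 7^2 (base 7). Lift 8: 64. −1: 63.
[4] 63 ≡ 7·8 + 7 (base 8). Lift 9: 70. −1: 69.
[5] 69 ≡ 7·9 + 6 (base 9). Lift 10: 76. −1: 75.
[6] 75 ≡ 7·10 + 5 (base 10). Lift 11: 82. −1: 81.

7·11 + 4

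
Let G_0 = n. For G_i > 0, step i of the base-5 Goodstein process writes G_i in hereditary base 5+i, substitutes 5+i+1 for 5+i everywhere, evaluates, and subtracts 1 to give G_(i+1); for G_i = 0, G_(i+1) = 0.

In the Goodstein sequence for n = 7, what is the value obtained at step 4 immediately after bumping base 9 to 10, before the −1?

i=0: 7 = 5 + 2 (b=5); 5→6: 6 + 2 = 8; 8−1 = 7
i=1: 7 = 6 + 1 (b=6); 6→7: 7 + 1 = 8; 8−1 = 7
i=2: 7 = 7 (b=7); 7→8: 8 = 8; 8−1 = 7
i=3: 7 = 7 (b=8); 8→9: 7 = 7; 7−1 = 6
i=4: 6 = 6 (b=9); 9→10: 6 = 6; 6−1 = 5

6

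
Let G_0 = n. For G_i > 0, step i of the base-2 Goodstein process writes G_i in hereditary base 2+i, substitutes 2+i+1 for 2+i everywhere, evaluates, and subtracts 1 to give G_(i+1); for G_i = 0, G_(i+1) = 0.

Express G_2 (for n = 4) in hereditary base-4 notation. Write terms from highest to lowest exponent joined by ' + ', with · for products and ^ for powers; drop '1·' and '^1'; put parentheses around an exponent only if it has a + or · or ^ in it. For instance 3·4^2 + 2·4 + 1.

2·4^2 + 2·4 + 1

4 —HB2→ 2^2 —bump→ 3^3 = 27 —(−1)→ 26
26 —HB3→ 2·3^2 + 2·3 + 2 —bump→ 2·4^2 + 2·4 + 2 = 42 —(−1)→ 41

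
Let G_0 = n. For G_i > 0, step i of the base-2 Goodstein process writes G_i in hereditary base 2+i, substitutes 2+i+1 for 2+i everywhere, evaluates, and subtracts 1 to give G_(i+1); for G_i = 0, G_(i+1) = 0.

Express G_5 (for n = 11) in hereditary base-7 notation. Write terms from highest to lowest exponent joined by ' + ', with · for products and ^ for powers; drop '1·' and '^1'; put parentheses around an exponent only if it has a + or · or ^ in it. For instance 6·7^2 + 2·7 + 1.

(0) 11|_2 = 2^(2 + 1) + 2 + 1 ↦ 3^(3 + 1) + 3 + 1|_3 = 85 ⇒ 84
(1) 84|_3 = 3^(3 + 1) + 3 ↦ 4^(4 + 1) + 4|_4 = 1028 ⇒ 1027
(2) 1027|_4 = 4^(4 + 1) + 3 ↦ 5^(5 + 1) + 3|_5 = 15628 ⇒ 15627
(3) 15627|_5 = 5^(5 + 1) + 2 ↦ 6^(6 + 1) + 2|_6 = 279938 ⇒ 279937
(4) 279937|_6 = 6^(6 + 1) + 1 ↦ 7^(7 + 1) + 1|_7 = 5764802 ⇒ 5764801

7^(7 + 1)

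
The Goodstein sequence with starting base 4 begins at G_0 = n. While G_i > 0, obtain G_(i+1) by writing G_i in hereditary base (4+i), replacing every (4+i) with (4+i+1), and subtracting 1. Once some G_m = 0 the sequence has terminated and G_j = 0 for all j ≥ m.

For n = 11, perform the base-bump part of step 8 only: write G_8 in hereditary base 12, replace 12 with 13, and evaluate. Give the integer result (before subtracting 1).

G_0 = 11. HB_4(11) = 2·4 + 3. Bump = 13. G_1 = 12.
G_1 = 12. HB_5(12) = 2·5 + 2. Bump = 14. G_2 = 13.
G_2 = 13. HB_6(13) = 2·6 + 1. Bump = 15. G_3 = 14.
G_3 = 14. HB_7(14) = 2·7. Bump = 16. G_4 = 15.
G_4 = 15. HB_8(15) = 8 + 7. Bump = 16. G_5 = 15.
G_5 = 15. HB_9(15) = 9 + 6. Bump = 16. G_6 = 15.
G_6 = 15. HB_10(15) = 10 + 5. Bump = 16. G_7 = 15.
G_7 = 15. HB_11(15) = 11 + 4. Bump = 16. G_8 = 15.
G_8 = 15. HB_12(15) = 12 + 3. Bump = 16. G_9 = 15.

16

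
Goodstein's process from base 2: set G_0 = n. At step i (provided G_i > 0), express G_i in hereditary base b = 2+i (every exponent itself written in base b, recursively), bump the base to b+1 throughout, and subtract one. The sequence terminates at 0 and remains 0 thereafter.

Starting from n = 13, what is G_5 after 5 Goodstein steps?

i=0: 13 = 2^(2 + 1) + 2^2 + 1 (b=2); 2→3: 3^(3 + 1) + 3^3 + 1 = 109; 109−1 = 108
i=1: 108 = 3^(3 + 1) + 3^3 (b=3); 3→4: 4^(4 + 1) + 4^4 = 1280; 1280−1 = 1279
i=2: 1279 = 4^(4 + 1) + 3·4^3 + 3·4^2 + 3·4 + 3 (b=4); 4→5: 5^(5 + 1) + 3·5^3 + 3·5^2 + 3·5 + 3 = 16093; 16093−1 = 16092
i=3: 16092 = 5^(5 + 1) + 3·5^3 + 3·5^2 + 3·5 + 2 (b=5); 5→6: 6^(6 + 1) + 3·6^3 + 3·6^2 + 3·6 + 2 = 280712; 280712−1 = 280711
i=4: 280711 = 6^(6 + 1) + 3·6^3 + 3·6^2 + 3·6 + 1 (b=6); 6→7: 7^(7 + 1) + 3·7^3 + 3·7^2 + 3·7 + 1 = 5765999; 5765999−1 = 5765998

5765998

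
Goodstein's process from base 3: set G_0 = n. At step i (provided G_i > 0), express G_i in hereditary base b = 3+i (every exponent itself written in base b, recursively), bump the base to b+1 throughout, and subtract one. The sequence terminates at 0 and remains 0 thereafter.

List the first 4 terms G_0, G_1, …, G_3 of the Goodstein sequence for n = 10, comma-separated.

step 0: 10 = 3^2 + 1; sub 4 for 3: 4^2 + 1; = 17; G_1 = 17−1 = 16
step 1: 16 = 4^2; sub 5 for 4: 5^2; = 25; G_2 = 25−1 = 24
step 2: 24 = 4·5 + 4; sub 6 for 5: 4·6 + 4; = 28; G_3 = 28−1 = 27

10, 16, 24, 27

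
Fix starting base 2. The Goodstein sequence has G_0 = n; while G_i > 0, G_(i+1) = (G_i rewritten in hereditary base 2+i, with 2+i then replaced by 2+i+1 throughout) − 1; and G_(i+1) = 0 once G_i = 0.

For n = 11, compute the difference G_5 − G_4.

11 —HB2→ 2^(2 + 1) + 2 + 1 —bump→ 3^(3 + 1) + 3 + 1 = 85 —(−1)→ 84
84 —HB3→ 3^(3 + 1) + 3 —bump→ 4^(4 + 1) + 4 = 1028 —(−1)→ 1027
1027 —HB4→ 4^(4 + 1) + 3 —bump→ 5^(5 + 1) + 3 = 15628 —(−1)→ 15627
15627 —HB5→ 5^(5 + 1) + 2 —bump→ 6^(6 + 1) + 2 = 279938 —(−1)→ 279937
279937 —HB6→ 6^(6 + 1) + 1 —bump→ 7^(7 + 1) + 1 = 5764802 —(−1)→ 5764801

5484864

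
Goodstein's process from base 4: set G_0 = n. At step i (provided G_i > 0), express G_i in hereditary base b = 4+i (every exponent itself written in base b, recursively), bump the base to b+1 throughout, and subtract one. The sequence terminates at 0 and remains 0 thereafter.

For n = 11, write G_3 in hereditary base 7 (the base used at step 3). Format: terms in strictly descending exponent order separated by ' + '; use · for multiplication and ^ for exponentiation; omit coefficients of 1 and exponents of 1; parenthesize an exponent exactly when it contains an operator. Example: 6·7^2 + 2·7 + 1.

i=0: 11 = 2·4 + 3 (b=4); 4→5: 2·5 + 3 = 13; 13−1 = 12
i=1: 12 = 2·5 + 2 (b=5); 5→6: 2·6 + 2 = 14; 14−1 = 13
i=2: 13 = 2·6 + 1 (b=6); 6→7: 2·7 + 1 = 15; 15−1 = 14
i=3: 14 = 2·7 (b=7); 7→8: 2·8 = 16; 16−1 = 15

2·7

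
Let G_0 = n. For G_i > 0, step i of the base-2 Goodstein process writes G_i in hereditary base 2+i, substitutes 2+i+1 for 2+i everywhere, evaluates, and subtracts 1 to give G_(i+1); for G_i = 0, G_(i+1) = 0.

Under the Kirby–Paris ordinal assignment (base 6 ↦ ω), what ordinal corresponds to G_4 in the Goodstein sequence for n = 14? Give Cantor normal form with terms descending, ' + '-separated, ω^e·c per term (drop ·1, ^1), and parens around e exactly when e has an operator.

14 —HB2→ 2^(2 + 1) + 2^2 + 2 —bump→ 3^(3 + 1) + 3^3 + 3 = 111 —(−1)→ 110
110 —HB3→ 3^(3 + 1) + 3^3 + 2 —bump→ 4^(4 + 1) + 4^4 + 2 = 1282 —(−1)→ 1281
1281 —HB4→ 4^(4 + 1) + 4^4 + 1 —bump→ 5^(5 + 1) + 5^5 + 1 = 18751 —(−1)→ 18750
18750 —HB5→ 5^(5 + 1) + 5^5 —bump→ 6^(6 + 1) + 6^6 = 326592 —(−1)→ 326591
326591 —HB6→ 6^(6 + 1) + 5·6^5 + 5·6^4 + 5·6^3 + 5·6^2 + 5·6 + 5 —bump→ 7^(7 + 1) + 5·7^5 + 5·7^4 + 5·7^3 + 5·7^2 + 5·7 + 5 = 5862841 —(−1)→ 5862840

ω^(ω + 1) + ω^5·5 + ω^4·5 + ω^3·5 + ω^2·5 + ω·5 + 5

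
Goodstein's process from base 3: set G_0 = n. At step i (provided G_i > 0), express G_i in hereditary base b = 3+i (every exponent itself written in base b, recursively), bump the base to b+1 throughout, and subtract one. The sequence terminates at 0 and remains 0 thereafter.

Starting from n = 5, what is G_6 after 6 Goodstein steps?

i=0: 5 = 3 + 2 (b=3); 3→4: 4 + 2 = 6; 6−1 = 5
i=1: 5 = 4 + 1 (b=4); 4→5: 5 + 1 = 6; 6−1 = 5
i=2: 5 = 5 (b=5); 5→6: 6 = 6; 6−1 = 5
i=3: 5 = 5 (b=6); 6→7: 5 = 5; 5−1 = 4
i=4: 4 = 4 (b=7); 7→8: 4 = 4; 4−1 = 3
i=5: 3 = 3 (b=8); 8→9: 3 = 3; 3−1 = 2
i=6: 2 = 2 (b=9); 9→10: 2 = 2; 2−1 = 1

2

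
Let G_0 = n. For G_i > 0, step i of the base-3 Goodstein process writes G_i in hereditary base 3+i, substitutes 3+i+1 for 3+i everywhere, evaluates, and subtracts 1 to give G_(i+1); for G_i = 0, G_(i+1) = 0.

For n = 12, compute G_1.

(0) 12|_3 = 3^2 + 3 ↦ 4^2 + 4|_4 = 20 ⇒ 19
(1) 19|_4 = 4^2 + 3 ↦ 5^2 + 3|_5 = 28 ⇒ 27

19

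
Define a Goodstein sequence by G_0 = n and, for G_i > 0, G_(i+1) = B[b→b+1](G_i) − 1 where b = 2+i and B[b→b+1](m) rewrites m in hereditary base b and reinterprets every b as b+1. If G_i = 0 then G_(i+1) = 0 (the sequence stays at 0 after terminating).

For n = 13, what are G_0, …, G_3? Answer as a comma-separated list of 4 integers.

13, 108, 1279, 16092

i=0: 13 = 2^(2 + 1) + 2^2 + 1 (b=2); 2→3: 3^(3 + 1) + 3^3 + 1 = 109; 109−1 = 108
i=1: 108 = 3^(3 + 1) + 3^3 (b=3); 3→4: 4^(4 + 1) + 4^4 = 1280; 1280−1 = 1279
i=2: 1279 = 4^(4 + 1) + 3·4^3 + 3·4^2 + 3·4 + 3 (b=4); 4→5: 5^(5 + 1) + 3·5^3 + 3·5^2 + 3·5 + 3 = 16093; 16093−1 = 16092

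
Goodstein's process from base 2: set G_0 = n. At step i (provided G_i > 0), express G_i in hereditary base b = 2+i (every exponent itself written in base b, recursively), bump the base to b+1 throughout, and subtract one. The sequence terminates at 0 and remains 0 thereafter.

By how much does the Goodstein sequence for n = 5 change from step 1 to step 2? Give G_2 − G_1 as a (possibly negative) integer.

5 —HB2→ 2^2 + 1 —bump→ 3^3 + 1 = 28 —(−1)→ 27
27 —HB3→ 3^3 —bump→ 4^4 = 256 —(−1)→ 255

228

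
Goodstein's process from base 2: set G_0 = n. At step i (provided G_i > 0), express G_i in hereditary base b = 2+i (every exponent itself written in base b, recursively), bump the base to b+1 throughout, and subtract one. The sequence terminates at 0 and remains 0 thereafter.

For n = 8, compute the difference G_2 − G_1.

473

(0) 8|_2 = 2^(2 + 1) ↦ 3^(3 + 1)|_3 = 81 ⇒ 80
(1) 80|_3 = 2·3^3 + 2·3^2 + 2·3 + 2 ↦ 2·4^4 + 2·4^2 + 2·4 + 2|_4 = 554 ⇒ 553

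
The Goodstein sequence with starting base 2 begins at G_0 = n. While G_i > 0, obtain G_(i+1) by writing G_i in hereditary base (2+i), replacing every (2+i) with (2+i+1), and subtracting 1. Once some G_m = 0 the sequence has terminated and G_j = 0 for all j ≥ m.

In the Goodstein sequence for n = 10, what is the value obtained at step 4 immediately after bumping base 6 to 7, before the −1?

4215755

i=0: 10 = 2^(2 + 1) + 2 (b=2); 2→3: 3^(3 + 1) + 3 = 84; 84−1 = 83
i=1: 83 = 3^(3 + 1) + 2 (b=3); 3→4: 4^(4 + 1) + 2 = 1026; 1026−1 = 1025
i=2: 1025 = 4^(4 + 1) + 1 (b=4); 4→5: 5^(5 + 1) + 1 = 15626; 15626−1 = 15625
i=3: 15625 = 5^(5 + 1) (b=5); 5→6: 6^(6 + 1) = 279936; 279936−1 = 279935
i=4: 279935 = 5·6^6 + 5·6^5 + 5·6^4 + 5·6^3 + 5·6^2 + 5·6 + 5 (b=6); 6→7: 5·7^7 + 5·7^5 + 5·7^4 + 5·7^3 + 5·7^2 + 5·7 + 5 = 4215755; 4215755−1 = 4215754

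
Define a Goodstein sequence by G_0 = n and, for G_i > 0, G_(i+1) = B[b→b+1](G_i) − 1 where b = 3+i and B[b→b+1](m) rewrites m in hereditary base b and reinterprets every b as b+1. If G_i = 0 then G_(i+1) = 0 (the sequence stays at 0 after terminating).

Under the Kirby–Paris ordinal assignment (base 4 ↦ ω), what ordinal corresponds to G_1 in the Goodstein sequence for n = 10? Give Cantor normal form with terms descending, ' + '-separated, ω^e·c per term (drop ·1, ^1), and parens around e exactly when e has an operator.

[0] 10 ≡ 3^2 + 1 (base 3). Lift 4: 17. −1: 16.
[1] 16 ≡ 4^2 (base 4). Lift 5: 25. −1: 24.

ω^2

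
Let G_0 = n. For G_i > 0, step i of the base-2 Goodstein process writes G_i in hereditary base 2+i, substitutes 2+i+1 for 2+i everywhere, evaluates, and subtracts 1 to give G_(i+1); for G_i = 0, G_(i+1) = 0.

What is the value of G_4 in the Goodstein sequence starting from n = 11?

279937

G_0=11  [base 2] 2^(2 + 1) + 2 + 1  →[2↦3]→  3^(3 + 1) + 3 + 1 = 85  −1 ⇒ G_1=84
G_1=84  [base 3] 3^(3 + 1) + 3  →[3↦4]→  4^(4 + 1) + 4 = 1028  −1 ⇒ G_2=1027
G_2=1027  [base 4] 4^(4 + 1) + 3  →[4↦5]→  5^(5 + 1) + 3 = 15628  −1 ⇒ G_3=15627
G_3=15627  [base 5] 5^(5 + 1) + 2  →[5↦6]→  6^(6 + 1) + 2 = 279938  −1 ⇒ G_4=279937
G_4=279937  [base 6] 6^(6 + 1) + 1  →[6↦7]→  7^(7 + 1) + 1 = 5764802  −1 ⇒ G_5=5764801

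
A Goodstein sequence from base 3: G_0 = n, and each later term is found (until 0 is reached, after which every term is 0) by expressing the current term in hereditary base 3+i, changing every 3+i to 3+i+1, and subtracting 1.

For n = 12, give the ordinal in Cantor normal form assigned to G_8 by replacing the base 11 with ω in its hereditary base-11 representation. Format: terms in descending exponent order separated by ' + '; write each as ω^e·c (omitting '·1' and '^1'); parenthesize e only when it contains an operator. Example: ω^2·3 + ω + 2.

12 —HB3→ 3^2 + 3 —bump→ 4^2 + 4 = 20 —(−1)→ 19
19 —HB4→ 4^2 + 3 —bump→ 5^2 + 3 = 28 —(−1)→ 27
27 —HB5→ 5^2 + 2 —bump→ 6^2 + 2 = 38 —(−1)→ 37
37 —HB6→ 6^2 + 1 —bump→ 7^2 + 1 = 50 —(−1)→ 49
49 —HB7→ 7^2 —bump→ 8^2 = 64 —(−1)→ 63
63 —HB8→ 7·8 + 7 —bump→ 7·9 + 7 = 70 —(−1)→ 69
69 —HB9→ 7·9 + 6 —bump→ 7·10 + 6 = 76 —(−1)→ 75
75 —HB10→ 7·10 + 5 —bump→ 7·11 + 5 = 82 —(−1)→ 81
81 —HB11→ 7·11 + 4 —bump→ 7·12 + 4 = 88 —(−1)→ 87

ω·7 + 4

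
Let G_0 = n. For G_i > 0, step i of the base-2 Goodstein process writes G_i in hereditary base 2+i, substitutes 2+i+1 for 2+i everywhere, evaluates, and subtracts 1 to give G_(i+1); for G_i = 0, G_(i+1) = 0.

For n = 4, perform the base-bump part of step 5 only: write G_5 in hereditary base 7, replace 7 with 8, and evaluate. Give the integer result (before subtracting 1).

140

(0) 4|_2 = 2^2 ↦ 3^3|_3 = 27 ⇒ 26
(1) 26|_3 = 2·3^2 + 2·3 + 2 ↦ 2·4^2 + 2·4 + 2|_4 = 42 ⇒ 41
(2) 41|_4 = 2·4^2 + 2·4 + 1 ↦ 2·5^2 + 2·5 + 1|_5 = 61 ⇒ 60
(3) 60|_5 = 2·5^2 + 2·5 ↦ 2·6^2 + 2·6|_6 = 84 ⇒ 83
(4) 83|_6 = 2·6^2 + 6 + 5 ↦ 2·7^2 + 7 + 5|_7 = 110 ⇒ 109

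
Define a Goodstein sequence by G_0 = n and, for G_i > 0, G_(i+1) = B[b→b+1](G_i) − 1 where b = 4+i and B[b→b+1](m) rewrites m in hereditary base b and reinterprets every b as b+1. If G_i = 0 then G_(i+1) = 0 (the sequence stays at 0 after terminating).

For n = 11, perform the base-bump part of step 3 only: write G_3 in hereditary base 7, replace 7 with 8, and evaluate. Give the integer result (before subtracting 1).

16

(0) 11|_4 = 2·4 + 3 ↦ 2·5 + 3|_5 = 13 ⇒ 12
(1) 12|_5 = 2·5 + 2 ↦ 2·6 + 2|_6 = 14 ⇒ 13
(2) 13|_6 = 2·6 + 1 ↦ 2·7 + 1|_7 = 15 ⇒ 14
(3) 14|_7 = 2·7 ↦ 2·8|_8 = 16 ⇒ 15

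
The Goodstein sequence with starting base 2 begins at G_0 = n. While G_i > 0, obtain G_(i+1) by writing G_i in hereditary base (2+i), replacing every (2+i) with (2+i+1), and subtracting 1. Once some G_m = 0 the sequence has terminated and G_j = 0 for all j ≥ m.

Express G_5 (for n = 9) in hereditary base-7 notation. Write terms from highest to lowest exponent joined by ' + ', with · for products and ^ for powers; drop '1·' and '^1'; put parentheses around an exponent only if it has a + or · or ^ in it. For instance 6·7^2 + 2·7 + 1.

(0) 9|_2 = 2^(2 + 1) + 1 ↦ 3^(3 + 1) + 1|_3 = 82 ⇒ 81
(1) 81|_3 = 3^(3 + 1) ↦ 4^(4 + 1)|_4 = 1024 ⇒ 1023
(2) 1023|_4 = 3·4^4 + 3·4^3 + 3·4^2 + 3·4 + 3 ↦ 3·5^5 + 3·5^3 + 3·5^2 + 3·5 + 3|_5 = 9843 ⇒ 9842
(3) 9842|_5 = 3·5^5 + 3·5^3 + 3·5^2 + 3·5 + 2 ↦ 3·6^6 + 3·6^3 + 3·6^2 + 3·6 + 2|_6 = 140744 ⇒ 140743
(4) 140743|_6 = 3·6^6 + 3·6^3 + 3·6^2 + 3·6 + 1 ↦ 3·7^7 + 3·7^3 + 3·7^2 + 3·7 + 1|_7 = 2471827 ⇒ 2471826

3·7^7 + 3·7^3 + 3·7^2 + 3·7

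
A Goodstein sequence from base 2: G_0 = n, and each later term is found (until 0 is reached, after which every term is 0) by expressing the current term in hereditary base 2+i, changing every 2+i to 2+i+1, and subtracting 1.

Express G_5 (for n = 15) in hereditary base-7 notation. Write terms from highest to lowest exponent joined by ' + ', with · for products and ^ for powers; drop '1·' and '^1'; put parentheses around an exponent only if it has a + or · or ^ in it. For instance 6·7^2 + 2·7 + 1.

7^(7 + 1) + 7^7

i=0: 15 = 2^(2 + 1) + 2^2 + 2 + 1 (b=2); 2→3: 3^(3 + 1) + 3^3 + 3 + 1 = 112; 112−1 = 111
i=1: 111 = 3^(3 + 1) + 3^3 + 3 (b=3); 3→4: 4^(4 + 1) + 4^4 + 4 = 1284; 1284−1 = 1283
i=2: 1283 = 4^(4 + 1) + 4^4 + 3 (b=4); 4→5: 5^(5 + 1) + 5^5 + 3 = 18753; 18753−1 = 18752
i=3: 18752 = 5^(5 + 1) + 5^5 + 2 (b=5); 5→6: 6^(6 + 1) + 6^6 + 2 = 326594; 326594−1 = 326593
i=4: 326593 = 6^(6 + 1) + 6^6 + 1 (b=6); 6→7: 7^(7 + 1) + 7^7 + 1 = 6588345; 6588345−1 = 6588344
i=5: 6588344 = 7^(7 + 1) + 7^7 (b=7); 7→8: 8^(8 + 1) + 8^8 = 150994944; 150994944−1 = 150994943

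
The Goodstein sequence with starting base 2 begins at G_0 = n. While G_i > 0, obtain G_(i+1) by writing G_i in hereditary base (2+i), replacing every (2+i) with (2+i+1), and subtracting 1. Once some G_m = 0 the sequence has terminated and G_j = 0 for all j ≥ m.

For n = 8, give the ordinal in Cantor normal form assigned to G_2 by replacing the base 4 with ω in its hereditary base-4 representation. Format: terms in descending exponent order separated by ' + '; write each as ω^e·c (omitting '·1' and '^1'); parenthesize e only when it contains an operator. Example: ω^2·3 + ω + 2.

ω^ω·2 + ω^2·2 + ω·2 + 1

base 2: 8 = 2^(2 + 1); at 3: 3^(3 + 1) = 81; next = 80
base 3: 80 = 2·3^3 + 2·3^2 + 2·3 + 2; at 4: 2·4^4 + 2·4^2 + 2·4 + 2 = 554; next = 553
base 4: 553 = 2·4^4 + 2·4^2 + 2·4 + 1; at 5: 2·5^5 + 2·5^2 + 2·5 + 1 = 6311; next = 6310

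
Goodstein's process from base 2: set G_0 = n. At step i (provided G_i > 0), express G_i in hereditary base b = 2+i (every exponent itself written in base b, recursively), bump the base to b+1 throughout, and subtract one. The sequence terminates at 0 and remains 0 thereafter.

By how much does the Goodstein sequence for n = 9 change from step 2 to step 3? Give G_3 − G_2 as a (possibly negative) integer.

8819

9 —HB2→ 2^(2 + 1) + 1 —bump→ 3^(3 + 1) + 1 = 82 —(−1)→ 81
81 —HB3→ 3^(3 + 1) —bump→ 4^(4 + 1) = 1024 —(−1)→ 1023
1023 —HB4→ 3·4^4 + 3·4^3 + 3·4^2 + 3·4 + 3 —bump→ 3·5^5 + 3·5^3 + 3·5^2 + 3·5 + 3 = 9843 —(−1)→ 9842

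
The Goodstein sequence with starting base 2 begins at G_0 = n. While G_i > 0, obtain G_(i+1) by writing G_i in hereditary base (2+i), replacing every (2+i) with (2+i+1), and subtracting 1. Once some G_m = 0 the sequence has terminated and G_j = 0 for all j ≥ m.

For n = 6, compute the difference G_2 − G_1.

base 2: 6 = 2^2 + 2; at 3: 3^3 + 3 = 30; next = 29
base 3: 29 = 3^3 + 2; at 4: 4^4 + 2 = 258; next = 257

228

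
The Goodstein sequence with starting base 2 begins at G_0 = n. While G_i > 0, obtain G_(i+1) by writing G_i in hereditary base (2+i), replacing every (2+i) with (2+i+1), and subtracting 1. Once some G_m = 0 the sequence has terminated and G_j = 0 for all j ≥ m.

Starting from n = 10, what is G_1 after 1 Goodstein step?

83

step 0: 10 = 2^(2 + 1) + 2; sub 3 for 2: 3^(3 + 1) + 3; = 84; G_1 = 84−1 = 83
step 1: 83 = 3^(3 + 1) + 2; sub 4 for 3: 4^(4 + 1) + 2; = 1026; G_2 = 1026−1 = 1025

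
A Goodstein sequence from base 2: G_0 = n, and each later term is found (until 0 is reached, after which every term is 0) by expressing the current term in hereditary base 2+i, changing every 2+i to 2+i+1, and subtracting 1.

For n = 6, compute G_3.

3125

base 2: 6 = 2^2 + 2; at 3: 3^3 + 3 = 30; next = 29
base 3: 29 = 3^3 + 2; at 4: 4^4 + 2 = 258; next = 257
base 4: 257 = 4^4 + 1; at 5: 5^5 + 1 = 3126; next = 3125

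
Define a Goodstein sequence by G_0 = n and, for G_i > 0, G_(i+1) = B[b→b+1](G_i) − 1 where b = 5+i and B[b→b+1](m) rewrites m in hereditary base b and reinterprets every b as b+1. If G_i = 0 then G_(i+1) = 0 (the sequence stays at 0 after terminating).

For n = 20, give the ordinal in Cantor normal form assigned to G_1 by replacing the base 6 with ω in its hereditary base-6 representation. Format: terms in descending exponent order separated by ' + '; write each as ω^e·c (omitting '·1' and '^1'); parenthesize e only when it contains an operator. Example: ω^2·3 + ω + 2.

step 0: 20 = 4·5; sub 6 for 5: 4·6; = 24; G_1 = 24−1 = 23
step 1: 23 = 3·6 + 5; sub 7 for 6: 3·7 + 5; = 26; G_2 = 26−1 = 25

ω·3 + 5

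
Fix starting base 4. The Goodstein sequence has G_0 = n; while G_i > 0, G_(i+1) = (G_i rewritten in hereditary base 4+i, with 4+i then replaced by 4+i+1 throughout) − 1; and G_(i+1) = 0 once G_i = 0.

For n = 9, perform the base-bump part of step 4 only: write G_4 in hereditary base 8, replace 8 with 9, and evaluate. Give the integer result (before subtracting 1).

12

base 4: 9 = 2·4 + 1; at 5: 2·5 + 1 = 11; next = 10
base 5: 10 = 2·5; at 6: 2·6 = 12; next = 11
base 6: 11 = 6 + 5; at 7: 7 + 5 = 12; next = 11
base 7: 11 = 7 + 4; at 8: 8 + 4 = 12; next = 11
base 8: 11 = 8 + 3; at 9: 9 + 3 = 12; next = 11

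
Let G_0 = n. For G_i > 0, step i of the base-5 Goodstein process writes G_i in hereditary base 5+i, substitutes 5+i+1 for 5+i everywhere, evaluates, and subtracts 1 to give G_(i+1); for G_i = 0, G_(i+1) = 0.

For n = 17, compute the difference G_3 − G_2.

G_0 = 17. HB_5(17) = 3·5 + 2. Bump = 20. G_1 = 19.
G_1 = 19. HB_6(19) = 3·6 + 1. Bump = 22. G_2 = 21.
G_2 = 21. HB_7(21) = 3·7. Bump = 24. G_3 = 23.

2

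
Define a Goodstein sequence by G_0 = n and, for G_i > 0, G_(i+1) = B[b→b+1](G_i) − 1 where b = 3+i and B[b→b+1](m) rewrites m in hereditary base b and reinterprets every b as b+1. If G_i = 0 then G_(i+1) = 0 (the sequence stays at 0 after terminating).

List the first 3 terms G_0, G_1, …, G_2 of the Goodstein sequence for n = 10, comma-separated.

(0) 10|_3 = 3^2 + 1 ↦ 4^2 + 1|_4 = 17 ⇒ 16
(1) 16|_4 = 4^2 ↦ 5^2|_5 = 25 ⇒ 24

10, 16, 24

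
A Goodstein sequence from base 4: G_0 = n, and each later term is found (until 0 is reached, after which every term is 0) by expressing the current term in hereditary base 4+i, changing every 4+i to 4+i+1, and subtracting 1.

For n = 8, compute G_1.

9

i=0: 8 = 2·4 (b=4); 4→5: 2·5 = 10; 10−1 = 9
i=1: 9 = 5 + 4 (b=5); 5→6: 6 + 4 = 10; 10−1 = 9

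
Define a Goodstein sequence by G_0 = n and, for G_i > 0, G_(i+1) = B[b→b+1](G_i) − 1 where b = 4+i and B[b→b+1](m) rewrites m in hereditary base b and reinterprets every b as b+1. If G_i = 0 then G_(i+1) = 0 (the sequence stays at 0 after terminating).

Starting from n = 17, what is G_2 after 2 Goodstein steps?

35

17 —HB4→ 4^2 + 1 —bump→ 5^2 + 1 = 26 —(−1)→ 25
25 —HB5→ 5^2 —bump→ 6^2 = 36 —(−1)→ 35
35 —HB6→ 5·6 + 5 —bump→ 5·7 + 5 = 40 —(−1)→ 39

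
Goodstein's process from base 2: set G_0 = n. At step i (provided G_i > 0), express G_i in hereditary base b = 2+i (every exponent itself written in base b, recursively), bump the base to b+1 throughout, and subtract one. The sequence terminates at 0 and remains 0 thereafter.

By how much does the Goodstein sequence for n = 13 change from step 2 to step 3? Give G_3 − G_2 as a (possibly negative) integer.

14813

G_0=13  [base 2] 2^(2 + 1) + 2^2 + 1  →[2↦3]→  3^(3 + 1) + 3^3 + 1 = 109  −1 ⇒ G_1=108
G_1=108  [base 3] 3^(3 + 1) + 3^3  →[3↦4]→  4^(4 + 1) + 4^4 = 1280  −1 ⇒ G_2=1279
G_2=1279  [base 4] 4^(4 + 1) + 3·4^3 + 3·4^2 + 3·4 + 3  →[4↦5]→  5^(5 + 1) + 3·5^3 + 3·5^2 + 3·5 + 3 = 16093  −1 ⇒ G_3=16092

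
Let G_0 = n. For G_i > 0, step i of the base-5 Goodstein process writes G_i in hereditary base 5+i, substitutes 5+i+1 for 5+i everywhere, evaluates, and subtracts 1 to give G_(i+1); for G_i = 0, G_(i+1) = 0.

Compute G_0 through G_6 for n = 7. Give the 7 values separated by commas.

7, 7, 7, 7, 6, 5, 4

i=0: 7 = 5 + 2 (b=5); 5→6: 6 + 2 = 8; 8−1 = 7
i=1: 7 = 6 + 1 (b=6); 6→7: 7 + 1 = 8; 8−1 = 7
i=2: 7 = 7 (b=7); 7→8: 8 = 8; 8−1 = 7
i=3: 7 = 7 (b=8); 8→9: 7 = 7; 7−1 = 6
i=4: 6 = 6 (b=9); 9→10: 6 = 6; 6−1 = 5
i=5: 5 = 5 (b=10); 10→11: 5 = 5; 5−1 = 4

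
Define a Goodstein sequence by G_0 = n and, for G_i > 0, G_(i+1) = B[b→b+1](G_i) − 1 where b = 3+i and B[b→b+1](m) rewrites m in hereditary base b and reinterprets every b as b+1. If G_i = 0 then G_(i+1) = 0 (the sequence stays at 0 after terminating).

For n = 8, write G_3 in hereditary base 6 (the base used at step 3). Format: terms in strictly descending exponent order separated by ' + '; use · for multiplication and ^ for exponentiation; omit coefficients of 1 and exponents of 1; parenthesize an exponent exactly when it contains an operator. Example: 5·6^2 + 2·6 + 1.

6 + 5

G_0=8  [base 3] 2·3 + 2  →[3↦4]→  2·4 + 2 = 10  −1 ⇒ G_1=9
G_1=9  [base 4] 2·4 + 1  →[4↦5]→  2·5 + 1 = 11  −1 ⇒ G_2=10
G_2=10  [base 5] 2·5  →[5↦6]→  2·6 = 12  −1 ⇒ G_3=11
G_3=11  [base 6] 6 + 5  →[6↦7]→  7 + 5 = 12  −1 ⇒ G_4=11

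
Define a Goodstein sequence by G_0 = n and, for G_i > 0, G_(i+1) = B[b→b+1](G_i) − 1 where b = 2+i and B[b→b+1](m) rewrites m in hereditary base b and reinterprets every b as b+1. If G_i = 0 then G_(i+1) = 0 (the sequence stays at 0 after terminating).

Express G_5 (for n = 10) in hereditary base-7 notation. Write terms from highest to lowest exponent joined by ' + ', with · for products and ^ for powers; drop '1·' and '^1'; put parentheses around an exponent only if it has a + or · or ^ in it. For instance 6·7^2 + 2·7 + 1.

[0] 10 ≡ 2^(2 + 1) + 2 (base 2). Lift 3: 84. −1: 83.
[1] 83 ≡ 3^(3 + 1) + 2 (base 3). Lift 4: 1026. −1: 1025.
[2] 1025 ≡ 4^(4 + 1) + 1 (base 4). Lift 5: 15626. −1: 15625.
[3] 15625 ≡ 5^(5 + 1) (base 5). Lift 6: 279936. −1: 279935.
[4] 279935 ≡ 5·6^6 + 5·6^5 + 5·6^4 + 5·6^3 + 5·6^2 + 5·6 + 5 (base 6). Lift 7: 4215755. −1: 4215754.

5·7^7 + 5·7^5 + 5·7^4 + 5·7^3 + 5·7^2 + 5·7 + 4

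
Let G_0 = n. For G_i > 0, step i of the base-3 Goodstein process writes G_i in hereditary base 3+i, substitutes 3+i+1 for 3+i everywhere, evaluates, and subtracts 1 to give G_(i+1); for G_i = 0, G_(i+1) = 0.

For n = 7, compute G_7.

9

i=0: 7 = 2·3 + 1 (b=3); 3→4: 2·4 + 1 = 9; 9−1 = 8
i=1: 8 = 2·4 (b=4); 4→5: 2·5 = 10; 10−1 = 9
i=2: 9 = 5 + 4 (b=5); 5→6: 6 + 4 = 10; 10−1 = 9
i=3: 9 = 6 + 3 (b=6); 6→7: 7 + 3 = 10; 10−1 = 9
i=4: 9 = 7 + 2 (b=7); 7→8: 8 + 2 = 10; 10−1 = 9
i=5: 9 = 8 + 1 (b=8); 8→9: 9 + 1 = 10; 10−1 = 9
i=6: 9 = 9 (b=9); 9→10: 10 = 10; 10−1 = 9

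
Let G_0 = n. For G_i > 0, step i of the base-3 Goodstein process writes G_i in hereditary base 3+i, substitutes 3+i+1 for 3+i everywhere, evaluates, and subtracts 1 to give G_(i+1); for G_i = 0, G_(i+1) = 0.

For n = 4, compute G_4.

2

(0) 4|_3 = 3 + 1 ↦ 4 + 1|_4 = 5 ⇒ 4
(1) 4|_4 = 4 ↦ 5|_5 = 5 ⇒ 4
(2) 4|_5 = 4 ↦ 4|_6 = 4 ⇒ 3
(3) 3|_6 = 3 ↦ 3|_7 = 3 ⇒ 2
(4) 2|_7 = 2 ↦ 2|_8 = 2 ⇒ 1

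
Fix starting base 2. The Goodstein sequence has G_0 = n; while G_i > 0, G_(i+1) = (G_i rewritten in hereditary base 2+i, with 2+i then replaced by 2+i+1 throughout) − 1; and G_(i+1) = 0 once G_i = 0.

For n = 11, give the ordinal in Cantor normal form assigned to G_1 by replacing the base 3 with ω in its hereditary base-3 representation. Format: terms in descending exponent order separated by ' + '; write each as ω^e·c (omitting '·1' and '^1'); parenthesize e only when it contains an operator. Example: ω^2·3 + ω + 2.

ω^(ω + 1) + ω

i=0: 11 = 2^(2 + 1) + 2 + 1 (b=2); 2→3: 3^(3 + 1) + 3 + 1 = 85; 85−1 = 84
i=1: 84 = 3^(3 + 1) + 3 (b=3); 3→4: 4^(4 + 1) + 4 = 1028; 1028−1 = 1027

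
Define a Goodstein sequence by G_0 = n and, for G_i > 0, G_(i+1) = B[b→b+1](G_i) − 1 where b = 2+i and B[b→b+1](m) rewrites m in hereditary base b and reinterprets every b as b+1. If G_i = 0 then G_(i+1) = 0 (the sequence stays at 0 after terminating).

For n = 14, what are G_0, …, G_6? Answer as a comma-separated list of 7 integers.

14, 110, 1281, 18750, 326591, 5862840, 134404971

[0] 14 ≡ 2^(2 + 1) + 2^2 + 2 (base 2). Lift 3: 111. −1: 110.
[1] 110 ≡ 3^(3 + 1) + 3^3 + 2 (base 3). Lift 4: 1282. −1: 1281.
[2] 1281 ≡ 4^(4 + 1) + 4^4 + 1 (base 4). Lift 5: 18751. −1: 18750.
[3] 18750 ≡ 5^(5 + 1) + 5^5 (base 5). Lift 6: 326592. −1: 326591.
[4] 326591 ≡ 6^(6 + 1) + 5·6^5 + 5·6^4 + 5·6^3 + 5·6^2 + 5·6 + 5 (base 6). Lift 7: 5862841. −1: 5862840.
[5] 5862840 ≡ 7^(7 + 1) + 5·7^5 + 5·7^4 + 5·7^3 + 5·7^2 + 5·7 + 4 (base 7). Lift 8: 134404972. −1: 134404971.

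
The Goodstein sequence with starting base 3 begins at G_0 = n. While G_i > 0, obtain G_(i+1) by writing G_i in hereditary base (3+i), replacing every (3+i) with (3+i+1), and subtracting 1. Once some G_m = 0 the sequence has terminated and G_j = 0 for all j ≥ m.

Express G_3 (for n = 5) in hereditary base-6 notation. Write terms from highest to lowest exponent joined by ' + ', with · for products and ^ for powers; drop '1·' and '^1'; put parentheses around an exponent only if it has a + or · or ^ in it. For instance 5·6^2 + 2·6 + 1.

5

step 0: 5 = 3 + 2; sub 4 for 3: 4 + 2; = 6; G_1 = 6−1 = 5
step 1: 5 = 4 + 1; sub 5 for 4: 5 + 1; = 6; G_2 = 6−1 = 5
step 2: 5 = 5; sub 6 for 5: 6; = 6; G_3 = 6−1 = 5
step 3: 5 = 5; sub 7 for 6: 5; = 5; G_4 = 5−1 = 4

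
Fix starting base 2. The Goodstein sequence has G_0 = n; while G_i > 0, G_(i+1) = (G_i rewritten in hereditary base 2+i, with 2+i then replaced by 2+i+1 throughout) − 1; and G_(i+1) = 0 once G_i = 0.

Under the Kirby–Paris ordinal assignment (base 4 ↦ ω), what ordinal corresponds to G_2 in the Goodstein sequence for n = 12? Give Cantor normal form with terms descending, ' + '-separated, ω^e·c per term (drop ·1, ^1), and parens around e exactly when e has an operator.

ω^(ω + 1) + ω^2·2 + ω·2 + 1

(0) 12|_2 = 2^(2 + 1) + 2^2 ↦ 3^(3 + 1) + 3^3|_3 = 108 ⇒ 107
(1) 107|_3 = 3^(3 + 1) + 2·3^2 + 2·3 + 2 ↦ 4^(4 + 1) + 2·4^2 + 2·4 + 2|_4 = 1066 ⇒ 1065
(2) 1065|_4 = 4^(4 + 1) + 2·4^2 + 2·4 + 1 ↦ 5^(5 + 1) + 2·5^2 + 2·5 + 1|_5 = 15686 ⇒ 15685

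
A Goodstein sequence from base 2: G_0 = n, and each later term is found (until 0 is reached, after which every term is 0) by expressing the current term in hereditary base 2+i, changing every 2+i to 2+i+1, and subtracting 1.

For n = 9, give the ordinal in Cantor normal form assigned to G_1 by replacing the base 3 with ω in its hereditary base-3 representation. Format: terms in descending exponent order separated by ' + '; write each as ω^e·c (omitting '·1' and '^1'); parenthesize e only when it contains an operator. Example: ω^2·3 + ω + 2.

(0) 9|_2 = 2^(2 + 1) + 1 ↦ 3^(3 + 1) + 1|_3 = 82 ⇒ 81
(1) 81|_3 = 3^(3 + 1) ↦ 4^(4 + 1)|_4 = 1024 ⇒ 1023

ω^(ω + 1)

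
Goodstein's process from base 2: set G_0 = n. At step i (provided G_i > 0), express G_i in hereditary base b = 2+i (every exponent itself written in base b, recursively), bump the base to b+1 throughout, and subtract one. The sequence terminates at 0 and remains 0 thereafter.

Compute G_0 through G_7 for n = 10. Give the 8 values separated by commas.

[0] 10 ≡ 2^(2 + 1) + 2 (base 2). Lift 3: 84. −1: 83.
[1] 83 ≡ 3^(3 + 1) + 2 (base 3). Lift 4: 1026. −1: 1025.
[2] 1025 ≡ 4^(4 + 1) + 1 (base 4). Lift 5: 15626. −1: 15625.
[3] 15625 ≡ 5^(5 + 1) (base 5). Lift 6: 279936. −1: 279935.
[4] 279935 ≡ 5·6^6 + 5·6^5 + 5·6^4 + 5·6^3 + 5·6^2 + 5·6 + 5 (base 6). Lift 7: 4215755. −1: 4215754.
[5] 4215754 ≡ 5·7^7 + 5·7^5 + 5·7^4 + 5·7^3 + 5·7^2 + 5·7 + 4 (base 7). Lift 8: 84073324. −1: 84073323.
[6] 84073323 ≡ 5·8^8 + 5·8^5 + 5·8^4 + 5·8^3 + 5·8^2 + 5·8 + 3 (base 8). Lift 9: 1937434593. −1: 1937434592.

10, 83, 1025, 15625, 279935, 4215754, 84073323, 1937434592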